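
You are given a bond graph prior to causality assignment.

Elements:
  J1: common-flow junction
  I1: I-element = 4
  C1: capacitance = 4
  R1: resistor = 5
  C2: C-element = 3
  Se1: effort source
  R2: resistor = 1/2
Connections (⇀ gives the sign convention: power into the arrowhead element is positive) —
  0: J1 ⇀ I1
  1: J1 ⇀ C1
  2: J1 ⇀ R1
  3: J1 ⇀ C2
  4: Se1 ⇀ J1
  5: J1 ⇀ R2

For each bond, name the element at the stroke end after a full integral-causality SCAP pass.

β4 stroke→J1  (source Se1 imposes e)
β0 stroke→I1  (I1 integral (f out))
β1 stroke→J1  (1-jn J1 has f-setter on 0)
β2 stroke→J1  (1-jn J1 has f-setter on 0)
β3 stroke→J1  (1-jn J1 has f-setter on 0)
β5 stroke→J1  (common-f at J1 fixed by 0)

β0 |I1
β1 |J1
β2 |J1
β3 |J1
β4 |J1
β5 |J1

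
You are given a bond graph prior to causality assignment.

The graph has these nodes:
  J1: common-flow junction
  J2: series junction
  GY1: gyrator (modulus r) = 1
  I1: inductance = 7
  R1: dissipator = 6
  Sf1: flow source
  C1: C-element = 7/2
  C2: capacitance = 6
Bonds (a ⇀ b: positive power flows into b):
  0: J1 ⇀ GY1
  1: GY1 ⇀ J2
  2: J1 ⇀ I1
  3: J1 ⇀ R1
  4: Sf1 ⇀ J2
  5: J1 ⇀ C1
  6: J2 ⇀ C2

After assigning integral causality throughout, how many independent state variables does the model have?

bond 4 stroke at Sf1  (source Sf1 imposes f)
bond 1 stroke at J2  (common-f at J2 fixed by 4)
bond 6 stroke at J2  (J2: bond 4 brought flow, rest push out)
bond 0 stroke at J1  (through GY1, causality inverts; strokes same side of GY1)
bond 2 stroke at I1  (I1: I, integral causality)
bond 3 stroke at J1  (1-jn J1 has f-setter on 2)
bond 5 stroke at J1  (J1 flow already set via bond 2)

3  (C1, C2, I1 all integral)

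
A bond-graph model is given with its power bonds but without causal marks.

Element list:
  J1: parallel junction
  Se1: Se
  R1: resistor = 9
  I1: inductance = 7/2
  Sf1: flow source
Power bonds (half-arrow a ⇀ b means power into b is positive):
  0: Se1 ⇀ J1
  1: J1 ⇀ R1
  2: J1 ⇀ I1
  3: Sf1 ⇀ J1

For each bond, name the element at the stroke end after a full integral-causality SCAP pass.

#0 →J1  (Se1 (Se) sets effort on bond)
#3 →Sf1  (Sf1 (Sf) sets flow on bond)
#1 →R1  (common-e at J1 fixed by 0)
#2 →I1  (0-jn J1 has e-setter on 0)

β0 stroke at J1
β1 stroke at R1
β2 stroke at I1
β3 stroke at Sf1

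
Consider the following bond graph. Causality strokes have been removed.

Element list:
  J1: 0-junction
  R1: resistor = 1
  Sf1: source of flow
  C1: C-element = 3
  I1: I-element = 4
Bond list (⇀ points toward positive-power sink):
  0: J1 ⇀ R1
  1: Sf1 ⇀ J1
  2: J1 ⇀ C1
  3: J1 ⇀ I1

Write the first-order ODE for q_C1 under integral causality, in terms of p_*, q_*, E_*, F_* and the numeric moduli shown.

dq_C1/dt = F_Sf1 - p_I1/4 - q_C1/3

bond 1 →Sf1  (source Sf1 imposes f)
bond 2 →J1  (C1: C, integral causality)
bond 0 →R1  (0-jn J1 has e-setter on 2)
bond 3 →I1  (J1 effort already set via bond 2)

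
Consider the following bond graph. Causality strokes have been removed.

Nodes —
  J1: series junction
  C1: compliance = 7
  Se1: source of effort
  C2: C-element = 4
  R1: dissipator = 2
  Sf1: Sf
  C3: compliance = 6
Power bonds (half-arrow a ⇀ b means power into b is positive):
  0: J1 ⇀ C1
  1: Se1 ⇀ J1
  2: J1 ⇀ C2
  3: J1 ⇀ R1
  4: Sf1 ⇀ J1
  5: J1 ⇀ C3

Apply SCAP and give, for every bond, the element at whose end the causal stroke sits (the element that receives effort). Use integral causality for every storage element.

#1 →J1  (source Se1 imposes e)
#4 →Sf1  (Sf1 (Sf) sets flow on bond)
#0 →J1  (1-jn J1 has f-setter on 4)
#2 →J1  (J1: bond 4 brought flow, rest push out)
#3 →J1  (common-f at J1 fixed by 4)
#5 →J1  (J1 flow already set via bond 4)

#0 |J1
#1 |J1
#2 |J1
#3 |J1
#4 |Sf1
#5 |J1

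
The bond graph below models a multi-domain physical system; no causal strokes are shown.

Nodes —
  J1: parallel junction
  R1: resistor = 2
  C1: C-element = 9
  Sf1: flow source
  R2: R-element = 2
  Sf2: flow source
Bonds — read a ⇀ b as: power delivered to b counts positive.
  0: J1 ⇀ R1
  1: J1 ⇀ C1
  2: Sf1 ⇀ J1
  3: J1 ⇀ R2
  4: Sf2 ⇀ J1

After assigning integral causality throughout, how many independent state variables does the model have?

b2 |Sf1  (source Sf1 imposes f)
b4 |Sf2  (Sf2: flow source, stroke at near end)
b1 |J1  (C1 outputs effort q/C1)
b0 |R1  (J1: bond 1 brought effort, rest push out)
b3 |R2  (common-e at J1 fixed by 1)

1  (C1 all integral)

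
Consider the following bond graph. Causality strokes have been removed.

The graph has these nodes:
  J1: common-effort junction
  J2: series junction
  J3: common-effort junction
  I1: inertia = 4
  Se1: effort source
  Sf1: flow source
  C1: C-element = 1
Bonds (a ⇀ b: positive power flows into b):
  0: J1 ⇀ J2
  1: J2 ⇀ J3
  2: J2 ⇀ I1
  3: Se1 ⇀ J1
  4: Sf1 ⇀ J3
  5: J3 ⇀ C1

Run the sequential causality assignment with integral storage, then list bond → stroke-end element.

b3 |J1  (Se1 fixes effort; stroke away)
b4 |Sf1  (Sf1 (Sf) sets flow on bond)
b0 |J2  (J1: bond 3 brought effort, rest push out)
b2 |I1  (I1: I, integral causality)
b1 |J2  (J2 flow already set via bond 2)
b5 |J3  (closing 0-jn rule on J3)

bond 0 stroke at J2
bond 1 stroke at J2
bond 2 stroke at I1
bond 3 stroke at J1
bond 4 stroke at Sf1
bond 5 stroke at J3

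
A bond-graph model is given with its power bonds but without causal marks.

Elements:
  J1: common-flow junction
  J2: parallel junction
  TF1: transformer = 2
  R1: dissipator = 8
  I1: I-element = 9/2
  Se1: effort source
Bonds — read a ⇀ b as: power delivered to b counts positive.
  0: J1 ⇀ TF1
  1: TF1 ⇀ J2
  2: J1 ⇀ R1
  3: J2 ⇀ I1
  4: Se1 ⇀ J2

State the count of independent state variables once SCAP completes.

1  (I1 all integral)

#4 →J2  (Se1 fixes effort; stroke away)
#1 →TF1  (common-e at J2 fixed by 4)
#3 →I1  (J2: bond 4 brought effort, rest push out)
#0 →J1  (TF1 one-in-one-out from 1)
#2 →R1  (closing 1-jn rule on J1)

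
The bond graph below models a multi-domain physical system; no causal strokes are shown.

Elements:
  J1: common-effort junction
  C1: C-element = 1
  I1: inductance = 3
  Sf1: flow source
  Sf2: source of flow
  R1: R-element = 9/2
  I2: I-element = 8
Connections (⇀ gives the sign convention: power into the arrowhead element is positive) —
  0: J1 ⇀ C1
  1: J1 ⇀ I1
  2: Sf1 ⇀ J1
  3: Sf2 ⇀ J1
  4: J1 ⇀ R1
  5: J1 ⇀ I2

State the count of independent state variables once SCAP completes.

3  (C1, I1, I2 all integral)

b2 stroke at Sf1  (source Sf1 imposes f)
b3 stroke at Sf2  (Sf2 (Sf) sets flow on bond)
b0 stroke at J1  (prefer integral on C1)
b1 stroke at I1  (J1: bond 0 brought effort, rest push out)
b4 stroke at R1  (J1: bond 0 brought effort, rest push out)
b5 stroke at I2  (J1: bond 0 brought effort, rest push out)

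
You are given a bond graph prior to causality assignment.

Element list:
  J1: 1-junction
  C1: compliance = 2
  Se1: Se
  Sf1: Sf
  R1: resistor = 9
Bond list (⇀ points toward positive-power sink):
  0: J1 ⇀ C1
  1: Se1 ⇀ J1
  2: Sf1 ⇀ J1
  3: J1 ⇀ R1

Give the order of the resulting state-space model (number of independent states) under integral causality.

1  (C1 all integral)

#1 →J1  (Se1 fixes effort; stroke away)
#2 →Sf1  (Sf1: flow source, stroke at near end)
#0 →J1  (1-jn J1 has f-setter on 2)
#3 →J1  (common-f at J1 fixed by 2)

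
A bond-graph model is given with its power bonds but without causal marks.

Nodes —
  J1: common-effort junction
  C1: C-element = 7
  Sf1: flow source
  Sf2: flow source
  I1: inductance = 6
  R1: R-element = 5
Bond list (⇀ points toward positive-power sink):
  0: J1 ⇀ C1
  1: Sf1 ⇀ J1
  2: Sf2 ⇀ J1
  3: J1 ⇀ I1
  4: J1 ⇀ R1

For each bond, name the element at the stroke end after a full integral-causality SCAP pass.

b0 →J1
b1 →Sf1
b2 →Sf2
b3 →I1
b4 →R1

bond 1 stroke at Sf1  (Sf1 (Sf) sets flow on bond)
bond 2 stroke at Sf2  (source Sf2 imposes f)
bond 0 stroke at J1  (C1 outputs effort q/C1)
bond 3 stroke at I1  (0-jn J1 has e-setter on 0)
bond 4 stroke at R1  (J1 effort already set via bond 0)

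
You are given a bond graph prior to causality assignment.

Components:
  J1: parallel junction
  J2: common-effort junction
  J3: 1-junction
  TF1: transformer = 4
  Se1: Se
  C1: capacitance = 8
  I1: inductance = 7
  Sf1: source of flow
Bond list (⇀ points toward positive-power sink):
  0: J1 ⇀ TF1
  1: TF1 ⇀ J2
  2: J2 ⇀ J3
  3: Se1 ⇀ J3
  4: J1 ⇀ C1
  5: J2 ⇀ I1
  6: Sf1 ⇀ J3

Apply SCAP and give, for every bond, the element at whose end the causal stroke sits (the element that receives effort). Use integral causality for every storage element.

β3 →J3  (Se1 (Se) sets effort on bond)
β6 →Sf1  (source Sf1 imposes f)
β2 →J3  (J3: bond 6 brought flow, rest push out)
β4 →J1  (C1 integral (e out))
β0 →TF1  (J1 effort already set via bond 4)
β1 →J2  (TF1 one-in-one-out from 0)
β5 →I1  (common-e at J2 fixed by 1)

b0 →TF1
b1 →J2
b2 →J3
b3 →J3
b4 →J1
b5 →I1
b6 →Sf1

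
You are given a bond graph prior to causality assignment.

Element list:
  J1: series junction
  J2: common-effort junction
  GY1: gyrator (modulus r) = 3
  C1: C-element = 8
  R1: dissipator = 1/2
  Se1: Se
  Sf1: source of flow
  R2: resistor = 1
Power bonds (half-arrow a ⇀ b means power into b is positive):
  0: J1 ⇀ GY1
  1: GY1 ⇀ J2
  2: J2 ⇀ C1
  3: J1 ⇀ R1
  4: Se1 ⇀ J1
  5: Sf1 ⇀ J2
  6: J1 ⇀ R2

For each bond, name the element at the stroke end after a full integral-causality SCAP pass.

β4 →J1  (source Se1 imposes e)
β5 →Sf1  (Sf1: flow source, stroke at near end)
β2 →J2  (C1 outputs effort q/C1)
β1 →GY1  (common-e at J2 fixed by 2)
β0 →GY1  (GY1 both-in/both-out from 1)
β3 →J1  (J1: bond 0 brought flow, rest push out)
β6 →J1  (J1: bond 0 brought flow, rest push out)

#0 |GY1
#1 |GY1
#2 |J2
#3 |J1
#4 |J1
#5 |Sf1
#6 |J1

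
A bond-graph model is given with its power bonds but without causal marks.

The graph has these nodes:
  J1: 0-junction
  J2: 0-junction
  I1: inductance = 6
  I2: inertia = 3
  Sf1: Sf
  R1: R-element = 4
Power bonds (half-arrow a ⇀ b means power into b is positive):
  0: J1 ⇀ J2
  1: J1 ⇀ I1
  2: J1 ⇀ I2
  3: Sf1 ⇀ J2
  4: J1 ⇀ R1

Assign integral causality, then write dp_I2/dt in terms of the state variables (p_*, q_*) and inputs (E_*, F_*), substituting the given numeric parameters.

β3 |Sf1  (Sf1 fixes flow; stroke at Sf1)
β0 |J2  (closing 0-jn rule on J2)
β1 |I1  (prefer integral on I1)
β2 |I2  (I2: I, integral causality)
β4 |J1  (closing 0-jn rule on J1)

dp_I2/dt = 4*F_Sf1 - 2*p_I1/3 - 4*p_I2/3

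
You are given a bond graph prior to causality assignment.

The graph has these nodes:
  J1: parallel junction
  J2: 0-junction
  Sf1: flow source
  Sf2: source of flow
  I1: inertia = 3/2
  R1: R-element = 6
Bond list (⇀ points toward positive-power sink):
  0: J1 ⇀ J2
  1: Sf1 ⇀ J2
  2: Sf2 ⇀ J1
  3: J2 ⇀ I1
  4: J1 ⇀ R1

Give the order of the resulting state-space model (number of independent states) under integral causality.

bond 1 stroke at Sf1  (Sf1: flow source, stroke at near end)
bond 2 stroke at Sf2  (Sf2 (Sf) sets flow on bond)
bond 3 stroke at I1  (prefer integral on I1)
bond 0 stroke at J2  (J2 needs exactly one e-in)
bond 4 stroke at J1  (J1 needs exactly one e-in)

1  (I1 all integral)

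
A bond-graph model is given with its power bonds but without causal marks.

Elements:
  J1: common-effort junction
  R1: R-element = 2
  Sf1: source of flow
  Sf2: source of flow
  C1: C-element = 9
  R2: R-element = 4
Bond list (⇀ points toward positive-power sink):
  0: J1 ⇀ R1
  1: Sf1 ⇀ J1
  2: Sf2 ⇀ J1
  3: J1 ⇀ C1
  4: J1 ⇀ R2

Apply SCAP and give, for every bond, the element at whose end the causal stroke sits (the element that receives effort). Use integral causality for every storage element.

#1 stroke→Sf1  (Sf1: flow source, stroke at near end)
#2 stroke→Sf2  (Sf2: flow source, stroke at near end)
#3 stroke→J1  (C1 outputs effort q/C1)
#0 stroke→R1  (0-jn J1 has e-setter on 3)
#4 stroke→R2  (0-jn J1 has e-setter on 3)

β0 stroke at R1
β1 stroke at Sf1
β2 stroke at Sf2
β3 stroke at J1
β4 stroke at R2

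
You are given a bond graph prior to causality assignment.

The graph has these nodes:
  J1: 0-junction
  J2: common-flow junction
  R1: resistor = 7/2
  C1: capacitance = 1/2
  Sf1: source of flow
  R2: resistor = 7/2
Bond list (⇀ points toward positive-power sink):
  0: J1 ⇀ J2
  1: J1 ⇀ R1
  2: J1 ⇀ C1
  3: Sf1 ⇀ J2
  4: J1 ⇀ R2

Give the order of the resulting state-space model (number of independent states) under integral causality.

1  (C1 all integral)

b3 |Sf1  (Sf1: flow source, stroke at near end)
b0 |J2  (1-jn J2 has f-setter on 3)
b2 |J1  (C1 outputs effort q/C1)
b1 |R1  (J1: bond 2 brought effort, rest push out)
b4 |R2  (J1: bond 2 brought effort, rest push out)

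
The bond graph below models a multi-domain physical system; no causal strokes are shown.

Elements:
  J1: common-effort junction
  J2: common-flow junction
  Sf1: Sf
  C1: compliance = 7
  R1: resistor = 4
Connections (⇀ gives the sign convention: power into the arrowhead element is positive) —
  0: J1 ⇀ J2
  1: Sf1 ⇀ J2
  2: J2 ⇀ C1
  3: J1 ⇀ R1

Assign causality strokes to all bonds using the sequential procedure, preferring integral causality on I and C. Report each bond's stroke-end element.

bond 1 stroke at Sf1  (source Sf1 imposes f)
bond 0 stroke at J2  (common-f at J2 fixed by 1)
bond 2 stroke at J2  (1-jn J2 has f-setter on 1)
bond 3 stroke at J1  (J1 needs exactly one e-in)

b0 →J2
b1 →Sf1
b2 →J2
b3 →J1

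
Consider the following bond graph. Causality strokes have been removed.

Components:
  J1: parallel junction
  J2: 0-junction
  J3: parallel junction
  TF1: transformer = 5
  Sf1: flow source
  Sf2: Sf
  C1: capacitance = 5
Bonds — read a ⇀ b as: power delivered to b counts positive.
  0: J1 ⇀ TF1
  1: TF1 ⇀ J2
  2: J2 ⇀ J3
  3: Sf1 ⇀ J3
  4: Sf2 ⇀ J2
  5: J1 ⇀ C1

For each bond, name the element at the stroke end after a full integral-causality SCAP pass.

b0 |TF1
b1 |J2
b2 |J3
b3 |Sf1
b4 |Sf2
b5 |J1

b3 →Sf1  (source Sf1 imposes f)
b4 →Sf2  (source Sf2 imposes f)
b2 →J3  (J3 needs exactly one e-in)
b1 →J2  (only one effort-in slot at J2)
b0 →TF1  (TF1: transformer flips bond 1)
b5 →J1  (closing 0-jn rule on J1)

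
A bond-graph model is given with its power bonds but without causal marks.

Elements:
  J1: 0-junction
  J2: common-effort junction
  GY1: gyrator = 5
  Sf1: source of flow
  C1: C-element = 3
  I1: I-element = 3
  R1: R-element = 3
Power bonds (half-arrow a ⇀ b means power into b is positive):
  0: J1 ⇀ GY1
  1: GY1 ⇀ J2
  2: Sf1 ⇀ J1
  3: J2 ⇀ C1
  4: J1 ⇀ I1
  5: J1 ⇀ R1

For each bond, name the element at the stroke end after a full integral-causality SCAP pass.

bond 0 |GY1
bond 1 |GY1
bond 2 |Sf1
bond 3 |J2
bond 4 |I1
bond 5 |J1

bond 2 →Sf1  (source Sf1 imposes f)
bond 3 →J2  (C1 integral (e out))
bond 1 →GY1  (J2: bond 3 brought effort, rest push out)
bond 0 →GY1  (GY1: gyrator matches bond 1)
bond 4 →I1  (prefer integral on I1)
bond 5 →J1  (closing 0-jn rule on J1)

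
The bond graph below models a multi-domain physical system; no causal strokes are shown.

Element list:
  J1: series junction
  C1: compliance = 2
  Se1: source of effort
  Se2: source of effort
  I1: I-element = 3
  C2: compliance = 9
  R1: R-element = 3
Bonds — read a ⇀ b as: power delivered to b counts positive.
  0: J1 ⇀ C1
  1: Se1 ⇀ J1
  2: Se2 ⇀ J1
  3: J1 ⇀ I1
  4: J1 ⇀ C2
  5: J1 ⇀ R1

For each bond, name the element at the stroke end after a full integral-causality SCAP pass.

#0 |J1
#1 |J1
#2 |J1
#3 |I1
#4 |J1
#5 |J1

bond 1 stroke→J1  (Se1 (Se) sets effort on bond)
bond 2 stroke→J1  (Se2 (Se) sets effort on bond)
bond 0 stroke→J1  (C1 integral (e out))
bond 3 stroke→I1  (prefer integral on I1)
bond 4 stroke→J1  (J1 flow already set via bond 3)
bond 5 stroke→J1  (J1: bond 3 brought flow, rest push out)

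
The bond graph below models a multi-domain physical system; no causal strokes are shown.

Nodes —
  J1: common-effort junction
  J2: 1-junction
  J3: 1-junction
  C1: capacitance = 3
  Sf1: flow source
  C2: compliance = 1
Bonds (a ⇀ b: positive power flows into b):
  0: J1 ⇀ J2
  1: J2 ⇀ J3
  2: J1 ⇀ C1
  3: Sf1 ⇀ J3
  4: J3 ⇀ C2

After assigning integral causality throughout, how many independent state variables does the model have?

2  (C1, C2 all integral)

#3 →Sf1  (source Sf1 imposes f)
#1 →J3  (J3 flow already set via bond 3)
#4 →J3  (common-f at J3 fixed by 3)
#0 →J2  (J2 flow already set via bond 1)
#2 →J1  (J1 needs exactly one e-in)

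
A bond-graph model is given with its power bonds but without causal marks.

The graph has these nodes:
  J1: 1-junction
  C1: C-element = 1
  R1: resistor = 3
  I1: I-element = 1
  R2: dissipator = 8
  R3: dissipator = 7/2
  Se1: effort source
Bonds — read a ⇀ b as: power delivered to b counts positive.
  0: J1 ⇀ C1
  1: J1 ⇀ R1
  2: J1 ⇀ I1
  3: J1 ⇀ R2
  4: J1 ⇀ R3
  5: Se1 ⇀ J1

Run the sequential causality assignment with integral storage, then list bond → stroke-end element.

#5 stroke at J1  (Se1 fixes effort; stroke away)
#0 stroke at J1  (C1 outputs effort q/C1)
#2 stroke at I1  (I1 integral (f out))
#1 stroke at J1  (J1: bond 2 brought flow, rest push out)
#3 stroke at J1  (J1: bond 2 brought flow, rest push out)
#4 stroke at J1  (J1: bond 2 brought flow, rest push out)

β0 stroke at J1
β1 stroke at J1
β2 stroke at I1
β3 stroke at J1
β4 stroke at J1
β5 stroke at J1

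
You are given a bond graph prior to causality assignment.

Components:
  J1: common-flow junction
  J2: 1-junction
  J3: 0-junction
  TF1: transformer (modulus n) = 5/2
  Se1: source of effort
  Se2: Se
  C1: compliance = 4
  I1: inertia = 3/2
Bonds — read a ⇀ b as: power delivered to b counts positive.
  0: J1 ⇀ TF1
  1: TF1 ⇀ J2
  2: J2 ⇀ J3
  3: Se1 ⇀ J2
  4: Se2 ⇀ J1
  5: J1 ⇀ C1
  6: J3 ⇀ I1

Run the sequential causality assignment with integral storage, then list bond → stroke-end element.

bond 0 stroke→TF1
bond 1 stroke→J2
bond 2 stroke→J3
bond 3 stroke→J2
bond 4 stroke→J1
bond 5 stroke→J1
bond 6 stroke→I1

bond 3 stroke at J2  (Se1 fixes effort; stroke away)
bond 4 stroke at J1  (Se2 (Se) sets effort on bond)
bond 5 stroke at J1  (C1 integral (e out))
bond 0 stroke at TF1  (J1: last free bond brings flow in)
bond 1 stroke at J2  (TF TF1: opposite of bond 0)
bond 2 stroke at J3  (J2: last free bond brings flow in)
bond 6 stroke at I1  (J3: bond 2 brought effort, rest push out)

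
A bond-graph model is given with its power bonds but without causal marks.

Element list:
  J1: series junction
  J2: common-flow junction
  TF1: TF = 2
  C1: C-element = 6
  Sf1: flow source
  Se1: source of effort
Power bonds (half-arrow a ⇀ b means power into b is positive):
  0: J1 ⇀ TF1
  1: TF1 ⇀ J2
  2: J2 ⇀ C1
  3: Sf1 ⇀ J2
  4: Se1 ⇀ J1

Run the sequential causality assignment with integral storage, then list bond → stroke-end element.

bond 0 stroke at TF1
bond 1 stroke at J2
bond 2 stroke at J2
bond 3 stroke at Sf1
bond 4 stroke at J1

b3 stroke at Sf1  (source Sf1 imposes f)
b4 stroke at J1  (Se1 fixes effort; stroke away)
b0 stroke at TF1  (J1 needs exactly one f-in)
b1 stroke at J2  (J2: bond 3 brought flow, rest push out)
b2 stroke at J2  (J2: bond 3 brought flow, rest push out)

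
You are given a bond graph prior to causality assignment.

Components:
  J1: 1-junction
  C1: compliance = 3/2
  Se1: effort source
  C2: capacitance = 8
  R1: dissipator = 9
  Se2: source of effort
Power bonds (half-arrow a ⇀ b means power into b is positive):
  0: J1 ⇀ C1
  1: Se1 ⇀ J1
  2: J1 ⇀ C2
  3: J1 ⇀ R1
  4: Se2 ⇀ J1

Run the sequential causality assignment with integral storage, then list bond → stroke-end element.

b0 |J1
b1 |J1
b2 |J1
b3 |R1
b4 |J1

#1 stroke→J1  (source Se1 imposes e)
#4 stroke→J1  (Se2: effort source, stroke at far end)
#0 stroke→J1  (C1: C, integral causality)
#2 stroke→J1  (C2 integral (e out))
#3 stroke→R1  (J1: last free bond brings flow in)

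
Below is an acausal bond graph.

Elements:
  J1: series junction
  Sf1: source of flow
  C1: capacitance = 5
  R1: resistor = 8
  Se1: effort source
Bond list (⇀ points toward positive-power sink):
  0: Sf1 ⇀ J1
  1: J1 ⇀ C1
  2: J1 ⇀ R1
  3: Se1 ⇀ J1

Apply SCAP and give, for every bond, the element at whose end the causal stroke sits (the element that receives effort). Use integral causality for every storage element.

β0 stroke at Sf1
β1 stroke at J1
β2 stroke at J1
β3 stroke at J1

b0 stroke at Sf1  (Sf1 (Sf) sets flow on bond)
b3 stroke at J1  (Se1 fixes effort; stroke away)
b1 stroke at J1  (1-jn J1 has f-setter on 0)
b2 stroke at J1  (1-jn J1 has f-setter on 0)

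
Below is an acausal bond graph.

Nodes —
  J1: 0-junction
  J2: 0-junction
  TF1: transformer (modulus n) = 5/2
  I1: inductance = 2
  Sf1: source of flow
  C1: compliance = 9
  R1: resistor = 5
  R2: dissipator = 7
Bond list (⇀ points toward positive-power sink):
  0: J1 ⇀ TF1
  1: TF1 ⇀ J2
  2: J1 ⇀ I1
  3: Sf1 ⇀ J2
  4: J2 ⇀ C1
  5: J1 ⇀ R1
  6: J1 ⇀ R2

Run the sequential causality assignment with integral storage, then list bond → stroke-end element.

β0 stroke→J1
β1 stroke→TF1
β2 stroke→I1
β3 stroke→Sf1
β4 stroke→J2
β5 stroke→R1
β6 stroke→R2

#3 |Sf1  (Sf1: flow source, stroke at near end)
#2 |I1  (I1: I, integral causality)
#4 |J2  (C1: C, integral causality)
#1 |TF1  (J2: bond 4 brought effort, rest push out)
#0 |J1  (through TF1, causality passes straight; one stroke at TF1)
#5 |R1  (common-e at J1 fixed by 0)
#6 |R2  (J1 effort already set via bond 0)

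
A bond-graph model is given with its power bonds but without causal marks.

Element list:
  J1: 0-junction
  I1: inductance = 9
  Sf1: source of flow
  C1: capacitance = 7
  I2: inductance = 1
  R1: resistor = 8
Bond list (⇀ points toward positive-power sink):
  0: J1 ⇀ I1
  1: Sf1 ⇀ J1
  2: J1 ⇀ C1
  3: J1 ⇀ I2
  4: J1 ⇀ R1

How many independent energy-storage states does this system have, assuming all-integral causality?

3  (C1, I1, I2 all integral)

bond 1 stroke→Sf1  (source Sf1 imposes f)
bond 0 stroke→I1  (I1 outputs flow p/I1)
bond 2 stroke→J1  (C1 integral (e out))
bond 3 stroke→I2  (0-jn J1 has e-setter on 2)
bond 4 stroke→R1  (0-jn J1 has e-setter on 2)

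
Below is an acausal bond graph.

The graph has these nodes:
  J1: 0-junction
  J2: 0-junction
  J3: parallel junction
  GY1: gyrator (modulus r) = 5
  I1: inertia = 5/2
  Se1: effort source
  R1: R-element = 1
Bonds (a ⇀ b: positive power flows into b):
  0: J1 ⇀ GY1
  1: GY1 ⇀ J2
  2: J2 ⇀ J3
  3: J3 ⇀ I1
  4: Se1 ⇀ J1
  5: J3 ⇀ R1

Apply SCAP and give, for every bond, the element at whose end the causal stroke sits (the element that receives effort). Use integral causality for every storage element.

β0 stroke at GY1
β1 stroke at GY1
β2 stroke at J2
β3 stroke at I1
β4 stroke at J1
β5 stroke at J3

b4 stroke→J1  (Se1: effort source, stroke at far end)
b0 stroke→GY1  (0-jn J1 has e-setter on 4)
b1 stroke→GY1  (GY GY1: same side as bond 0)
b2 stroke→J2  (J2: last free bond brings effort in)
b3 stroke→I1  (I1: I, integral causality)
b5 stroke→J3  (closing 0-jn rule on J3)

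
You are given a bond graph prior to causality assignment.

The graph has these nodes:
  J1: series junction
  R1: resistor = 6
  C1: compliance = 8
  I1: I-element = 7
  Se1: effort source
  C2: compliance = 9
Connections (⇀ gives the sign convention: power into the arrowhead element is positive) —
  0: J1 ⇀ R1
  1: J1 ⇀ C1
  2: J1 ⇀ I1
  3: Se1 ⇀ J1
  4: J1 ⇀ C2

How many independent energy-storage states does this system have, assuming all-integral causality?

3  (C1, C2, I1 all integral)

b3 |J1  (Se1: effort source, stroke at far end)
b1 |J1  (C1 outputs effort q/C1)
b2 |I1  (I1 integral (f out))
b0 |J1  (common-f at J1 fixed by 2)
b4 |J1  (common-f at J1 fixed by 2)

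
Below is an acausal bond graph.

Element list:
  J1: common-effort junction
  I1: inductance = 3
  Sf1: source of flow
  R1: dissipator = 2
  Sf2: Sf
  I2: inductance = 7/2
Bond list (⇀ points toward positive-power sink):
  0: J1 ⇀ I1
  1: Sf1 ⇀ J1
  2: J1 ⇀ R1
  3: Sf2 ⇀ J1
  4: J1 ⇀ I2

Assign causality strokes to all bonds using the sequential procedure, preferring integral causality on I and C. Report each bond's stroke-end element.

#1 stroke→Sf1  (Sf1: flow source, stroke at near end)
#3 stroke→Sf2  (Sf2 (Sf) sets flow on bond)
#0 stroke→I1  (I1 outputs flow p/I1)
#4 stroke→I2  (I2 integral (f out))
#2 stroke→J1  (J1 needs exactly one e-in)

bond 0 |I1
bond 1 |Sf1
bond 2 |J1
bond 3 |Sf2
bond 4 |I2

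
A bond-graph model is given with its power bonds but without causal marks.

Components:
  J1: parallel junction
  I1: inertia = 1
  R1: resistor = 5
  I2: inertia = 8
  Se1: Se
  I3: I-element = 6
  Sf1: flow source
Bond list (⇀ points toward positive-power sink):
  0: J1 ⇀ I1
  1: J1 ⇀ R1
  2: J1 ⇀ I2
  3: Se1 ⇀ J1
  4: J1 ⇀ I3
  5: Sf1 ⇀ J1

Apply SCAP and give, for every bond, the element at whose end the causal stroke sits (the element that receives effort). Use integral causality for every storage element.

#3 →J1  (source Se1 imposes e)
#5 →Sf1  (source Sf1 imposes f)
#0 →I1  (common-e at J1 fixed by 3)
#1 →R1  (common-e at J1 fixed by 3)
#2 →I2  (common-e at J1 fixed by 3)
#4 →I3  (0-jn J1 has e-setter on 3)

β0 stroke at I1
β1 stroke at R1
β2 stroke at I2
β3 stroke at J1
β4 stroke at I3
β5 stroke at Sf1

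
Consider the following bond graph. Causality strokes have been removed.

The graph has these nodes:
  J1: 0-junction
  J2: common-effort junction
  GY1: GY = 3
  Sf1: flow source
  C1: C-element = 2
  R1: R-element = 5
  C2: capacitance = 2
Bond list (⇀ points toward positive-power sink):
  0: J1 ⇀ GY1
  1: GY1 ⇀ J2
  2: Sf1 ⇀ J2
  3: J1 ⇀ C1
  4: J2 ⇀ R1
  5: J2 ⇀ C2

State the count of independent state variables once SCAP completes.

bond 2 →Sf1  (Sf1 (Sf) sets flow on bond)
bond 3 →J1  (C1 integral (e out))
bond 0 →GY1  (J1: bond 3 brought effort, rest push out)
bond 1 →GY1  (GY1 both-in/both-out from 0)
bond 5 →J2  (C2 integral (e out))
bond 4 →R1  (common-e at J2 fixed by 5)

2  (C1, C2 all integral)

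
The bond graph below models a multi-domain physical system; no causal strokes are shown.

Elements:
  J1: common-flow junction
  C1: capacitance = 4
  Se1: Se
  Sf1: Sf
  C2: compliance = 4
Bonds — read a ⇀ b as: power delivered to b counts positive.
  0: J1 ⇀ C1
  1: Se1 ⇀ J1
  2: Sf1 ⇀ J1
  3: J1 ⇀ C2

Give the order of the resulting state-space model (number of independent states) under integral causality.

2  (C1, C2 all integral)

b1 |J1  (Se1: effort source, stroke at far end)
b2 |Sf1  (Sf1: flow source, stroke at near end)
b0 |J1  (J1: bond 2 brought flow, rest push out)
b3 |J1  (J1: bond 2 brought flow, rest push out)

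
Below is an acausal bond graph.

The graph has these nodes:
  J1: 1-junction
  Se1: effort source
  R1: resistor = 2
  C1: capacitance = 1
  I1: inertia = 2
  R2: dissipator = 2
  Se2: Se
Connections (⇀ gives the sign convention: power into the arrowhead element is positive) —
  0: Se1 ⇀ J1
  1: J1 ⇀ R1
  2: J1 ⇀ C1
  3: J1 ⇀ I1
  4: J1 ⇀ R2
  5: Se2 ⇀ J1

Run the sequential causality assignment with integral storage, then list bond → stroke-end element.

β0 stroke at J1  (source Se1 imposes e)
β5 stroke at J1  (Se2 fixes effort; stroke away)
β2 stroke at J1  (C1: C, integral causality)
β3 stroke at I1  (prefer integral on I1)
β1 stroke at J1  (J1: bond 3 brought flow, rest push out)
β4 stroke at J1  (common-f at J1 fixed by 3)

b0 stroke→J1
b1 stroke→J1
b2 stroke→J1
b3 stroke→I1
b4 stroke→J1
b5 stroke→J1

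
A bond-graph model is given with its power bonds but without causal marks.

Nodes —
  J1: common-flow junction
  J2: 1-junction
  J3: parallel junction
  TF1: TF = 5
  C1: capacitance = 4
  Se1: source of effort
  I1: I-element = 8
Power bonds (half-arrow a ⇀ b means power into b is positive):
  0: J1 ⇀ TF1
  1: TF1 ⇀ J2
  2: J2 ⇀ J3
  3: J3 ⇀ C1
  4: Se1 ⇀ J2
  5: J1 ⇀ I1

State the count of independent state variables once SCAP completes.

2  (C1, I1 all integral)

b4 stroke→J2  (Se1 (Se) sets effort on bond)
b3 stroke→J3  (C1 outputs effort q/C1)
b2 stroke→J2  (J3: bond 3 brought effort, rest push out)
b1 stroke→TF1  (only one flow-in slot at J2)
b0 stroke→J1  (TF1: transformer flips bond 1)
b5 stroke→I1  (only one flow-in slot at J1)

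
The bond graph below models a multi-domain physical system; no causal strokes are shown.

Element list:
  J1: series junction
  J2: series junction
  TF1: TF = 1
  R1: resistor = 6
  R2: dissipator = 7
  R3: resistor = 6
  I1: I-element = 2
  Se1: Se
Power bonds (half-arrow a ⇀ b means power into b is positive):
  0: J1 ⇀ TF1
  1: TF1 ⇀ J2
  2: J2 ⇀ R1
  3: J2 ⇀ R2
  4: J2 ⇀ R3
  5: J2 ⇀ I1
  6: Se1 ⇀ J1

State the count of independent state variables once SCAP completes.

b6 stroke at J1  (Se1: effort source, stroke at far end)
b0 stroke at TF1  (closing 1-jn rule on J1)
b1 stroke at J2  (through TF1, causality passes straight; one stroke at TF1)
b5 stroke at I1  (prefer integral on I1)
b2 stroke at J2  (common-f at J2 fixed by 5)
b3 stroke at J2  (common-f at J2 fixed by 5)
b4 stroke at J2  (J2 flow already set via bond 5)

1  (I1 all integral)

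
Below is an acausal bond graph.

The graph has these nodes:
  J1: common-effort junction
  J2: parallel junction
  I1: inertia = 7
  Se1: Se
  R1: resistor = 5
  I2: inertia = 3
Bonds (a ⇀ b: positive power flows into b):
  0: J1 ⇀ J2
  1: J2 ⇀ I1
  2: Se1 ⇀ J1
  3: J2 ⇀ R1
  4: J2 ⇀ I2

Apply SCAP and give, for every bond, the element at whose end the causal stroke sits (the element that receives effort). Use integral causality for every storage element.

b2 stroke→J1  (Se1: effort source, stroke at far end)
b0 stroke→J2  (0-jn J1 has e-setter on 2)
b1 stroke→I1  (J2 effort already set via bond 0)
b3 stroke→R1  (0-jn J2 has e-setter on 0)
b4 stroke→I2  (J2 effort already set via bond 0)

#0 →J2
#1 →I1
#2 →J1
#3 →R1
#4 →I2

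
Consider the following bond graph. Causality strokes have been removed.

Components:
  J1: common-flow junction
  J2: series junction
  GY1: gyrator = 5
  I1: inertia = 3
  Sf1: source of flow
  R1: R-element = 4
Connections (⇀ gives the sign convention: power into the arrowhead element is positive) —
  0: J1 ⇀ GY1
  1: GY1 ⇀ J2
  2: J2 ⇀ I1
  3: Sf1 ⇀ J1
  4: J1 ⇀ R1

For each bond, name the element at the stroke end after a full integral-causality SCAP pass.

b3 stroke at Sf1  (source Sf1 imposes f)
b0 stroke at J1  (J1: bond 3 brought flow, rest push out)
b4 stroke at J1  (common-f at J1 fixed by 3)
b1 stroke at J2  (GY1 both-in/both-out from 0)
b2 stroke at I1  (J2: last free bond brings flow in)

#0 stroke→J1
#1 stroke→J2
#2 stroke→I1
#3 stroke→Sf1
#4 stroke→J1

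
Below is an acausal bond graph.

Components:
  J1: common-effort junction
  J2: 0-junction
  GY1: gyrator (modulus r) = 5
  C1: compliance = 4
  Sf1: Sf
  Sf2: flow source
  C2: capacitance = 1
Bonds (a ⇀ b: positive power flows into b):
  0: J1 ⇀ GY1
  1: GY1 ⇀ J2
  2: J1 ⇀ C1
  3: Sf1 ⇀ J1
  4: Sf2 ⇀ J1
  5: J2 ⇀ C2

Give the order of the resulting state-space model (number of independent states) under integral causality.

2  (C1, C2 all integral)

β3 →Sf1  (Sf1: flow source, stroke at near end)
β4 →Sf2  (source Sf2 imposes f)
β2 →J1  (C1 integral (e out))
β0 →GY1  (common-e at J1 fixed by 2)
β1 →GY1  (GY GY1: same side as bond 0)
β5 →J2  (closing 0-jn rule on J2)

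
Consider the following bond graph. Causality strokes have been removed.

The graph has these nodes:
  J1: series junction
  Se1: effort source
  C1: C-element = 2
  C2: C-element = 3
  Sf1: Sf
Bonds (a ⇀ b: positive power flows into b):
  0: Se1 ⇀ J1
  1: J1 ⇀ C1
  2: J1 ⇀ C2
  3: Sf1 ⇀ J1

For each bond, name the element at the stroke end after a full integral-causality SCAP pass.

β0 stroke at J1
β1 stroke at J1
β2 stroke at J1
β3 stroke at Sf1

#0 →J1  (Se1: effort source, stroke at far end)
#3 →Sf1  (Sf1 fixes flow; stroke at Sf1)
#1 →J1  (J1 flow already set via bond 3)
#2 →J1  (common-f at J1 fixed by 3)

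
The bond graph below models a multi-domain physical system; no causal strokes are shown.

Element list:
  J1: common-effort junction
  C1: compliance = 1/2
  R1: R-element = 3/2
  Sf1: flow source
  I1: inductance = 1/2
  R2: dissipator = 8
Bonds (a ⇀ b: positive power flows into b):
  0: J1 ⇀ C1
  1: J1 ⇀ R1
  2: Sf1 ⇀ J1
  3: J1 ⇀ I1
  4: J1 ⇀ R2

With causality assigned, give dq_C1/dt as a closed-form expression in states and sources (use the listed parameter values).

dq_C1/dt = F_Sf1 - 2*p_I1 - 19*q_C1/12

bond 2 stroke→Sf1  (Sf1: flow source, stroke at near end)
bond 0 stroke→J1  (C1 integral (e out))
bond 1 stroke→R1  (J1 effort already set via bond 0)
bond 3 stroke→I1  (common-e at J1 fixed by 0)
bond 4 stroke→R2  (0-jn J1 has e-setter on 0)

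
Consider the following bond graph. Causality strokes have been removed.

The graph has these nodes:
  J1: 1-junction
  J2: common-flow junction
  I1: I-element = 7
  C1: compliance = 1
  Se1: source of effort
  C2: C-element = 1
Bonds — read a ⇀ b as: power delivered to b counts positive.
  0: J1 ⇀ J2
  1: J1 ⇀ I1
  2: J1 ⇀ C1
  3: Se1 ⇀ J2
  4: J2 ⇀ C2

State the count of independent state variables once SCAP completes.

bond 3 stroke at J2  (Se1 (Se) sets effort on bond)
bond 1 stroke at I1  (prefer integral on I1)
bond 0 stroke at J1  (1-jn J1 has f-setter on 1)
bond 2 stroke at J1  (1-jn J1 has f-setter on 1)
bond 4 stroke at J2  (J2 flow already set via bond 0)

3  (C1, C2, I1 all integral)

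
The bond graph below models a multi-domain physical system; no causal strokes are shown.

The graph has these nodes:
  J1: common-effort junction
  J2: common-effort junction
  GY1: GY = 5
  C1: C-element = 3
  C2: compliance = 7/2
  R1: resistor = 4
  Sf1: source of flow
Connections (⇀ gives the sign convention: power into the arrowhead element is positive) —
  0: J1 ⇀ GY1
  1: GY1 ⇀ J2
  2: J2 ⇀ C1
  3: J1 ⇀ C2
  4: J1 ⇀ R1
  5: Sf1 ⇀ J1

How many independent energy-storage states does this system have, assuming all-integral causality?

β5 →Sf1  (Sf1 (Sf) sets flow on bond)
β2 →J2  (C1 integral (e out))
β1 →GY1  (common-e at J2 fixed by 2)
β0 →GY1  (GY1: gyrator matches bond 1)
β3 →J1  (prefer integral on C2)
β4 →R1  (0-jn J1 has e-setter on 3)

2  (C1, C2 all integral)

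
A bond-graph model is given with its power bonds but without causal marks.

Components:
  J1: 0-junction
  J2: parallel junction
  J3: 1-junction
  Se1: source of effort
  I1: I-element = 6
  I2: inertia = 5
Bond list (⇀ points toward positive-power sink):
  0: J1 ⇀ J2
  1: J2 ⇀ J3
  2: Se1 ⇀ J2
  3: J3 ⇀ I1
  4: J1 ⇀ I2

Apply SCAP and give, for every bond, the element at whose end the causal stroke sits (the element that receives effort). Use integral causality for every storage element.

#0 →J1
#1 →J3
#2 →J2
#3 →I1
#4 →I2

bond 2 stroke at J2  (Se1 fixes effort; stroke away)
bond 0 stroke at J1  (0-jn J2 has e-setter on 2)
bond 1 stroke at J3  (common-e at J2 fixed by 2)
bond 3 stroke at I1  (J3 needs exactly one f-in)
bond 4 stroke at I2  (0-jn J1 has e-setter on 0)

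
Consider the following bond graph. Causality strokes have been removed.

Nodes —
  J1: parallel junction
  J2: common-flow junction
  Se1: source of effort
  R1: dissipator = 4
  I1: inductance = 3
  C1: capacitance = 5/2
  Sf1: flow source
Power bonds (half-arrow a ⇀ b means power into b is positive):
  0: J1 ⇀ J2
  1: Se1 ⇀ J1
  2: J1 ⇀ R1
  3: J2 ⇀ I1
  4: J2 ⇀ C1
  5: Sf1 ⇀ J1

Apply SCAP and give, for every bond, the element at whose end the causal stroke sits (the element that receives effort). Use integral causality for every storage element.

#0 →J2
#1 →J1
#2 →R1
#3 →I1
#4 →J2
#5 →Sf1

b1 |J1  (Se1 fixes effort; stroke away)
b5 |Sf1  (Sf1 fixes flow; stroke at Sf1)
b0 |J2  (J1: bond 1 brought effort, rest push out)
b2 |R1  (common-e at J1 fixed by 1)
b3 |I1  (I1 outputs flow p/I1)
b4 |J2  (common-f at J2 fixed by 3)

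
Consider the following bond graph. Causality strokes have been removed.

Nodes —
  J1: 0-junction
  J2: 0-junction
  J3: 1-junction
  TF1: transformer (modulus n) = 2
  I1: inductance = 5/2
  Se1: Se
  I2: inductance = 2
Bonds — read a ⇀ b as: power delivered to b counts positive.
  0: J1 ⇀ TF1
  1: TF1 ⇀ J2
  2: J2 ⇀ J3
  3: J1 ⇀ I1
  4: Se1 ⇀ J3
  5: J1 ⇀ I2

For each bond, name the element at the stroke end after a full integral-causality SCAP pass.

bond 0 |J1
bond 1 |TF1
bond 2 |J2
bond 3 |I1
bond 4 |J3
bond 5 |I2

#4 →J3  (Se1 (Se) sets effort on bond)
#2 →J2  (closing 1-jn rule on J3)
#1 →TF1  (common-e at J2 fixed by 2)
#0 →J1  (TF TF1: opposite of bond 1)
#3 →I1  (0-jn J1 has e-setter on 0)
#5 →I2  (0-jn J1 has e-setter on 0)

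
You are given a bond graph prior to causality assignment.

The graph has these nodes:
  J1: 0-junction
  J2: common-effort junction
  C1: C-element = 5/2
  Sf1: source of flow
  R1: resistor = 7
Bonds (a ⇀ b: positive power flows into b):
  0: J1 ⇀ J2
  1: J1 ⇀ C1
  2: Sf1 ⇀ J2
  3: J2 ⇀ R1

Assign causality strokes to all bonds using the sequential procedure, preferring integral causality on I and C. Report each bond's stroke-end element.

#2 →Sf1  (Sf1: flow source, stroke at near end)
#1 →J1  (C1 integral (e out))
#0 →J2  (common-e at J1 fixed by 1)
#3 →R1  (J2 effort already set via bond 0)

b0 |J2
b1 |J1
b2 |Sf1
b3 |R1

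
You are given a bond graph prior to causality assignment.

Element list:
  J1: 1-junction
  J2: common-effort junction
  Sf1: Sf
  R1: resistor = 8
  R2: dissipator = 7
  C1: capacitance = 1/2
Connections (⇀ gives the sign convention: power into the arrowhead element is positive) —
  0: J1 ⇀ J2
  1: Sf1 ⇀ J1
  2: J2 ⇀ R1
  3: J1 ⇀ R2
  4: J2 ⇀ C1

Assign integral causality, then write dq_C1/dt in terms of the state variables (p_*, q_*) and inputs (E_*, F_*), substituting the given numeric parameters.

b1 stroke at Sf1  (Sf1 (Sf) sets flow on bond)
b0 stroke at J1  (J1: bond 1 brought flow, rest push out)
b3 stroke at J1  (1-jn J1 has f-setter on 1)
b4 stroke at J2  (prefer integral on C1)
b2 stroke at R1  (J2 effort already set via bond 4)

dq_C1/dt = F_Sf1 - q_C1/4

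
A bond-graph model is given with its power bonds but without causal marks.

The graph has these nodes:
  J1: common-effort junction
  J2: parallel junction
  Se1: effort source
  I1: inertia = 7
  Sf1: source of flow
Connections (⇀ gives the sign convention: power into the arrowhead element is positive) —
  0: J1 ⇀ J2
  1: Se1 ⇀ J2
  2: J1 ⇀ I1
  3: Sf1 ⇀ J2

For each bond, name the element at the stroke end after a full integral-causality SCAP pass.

β1 stroke→J2  (Se1 fixes effort; stroke away)
β3 stroke→Sf1  (source Sf1 imposes f)
β0 stroke→J1  (J2: bond 1 brought effort, rest push out)
β2 stroke→I1  (0-jn J1 has e-setter on 0)

#0 |J1
#1 |J2
#2 |I1
#3 |Sf1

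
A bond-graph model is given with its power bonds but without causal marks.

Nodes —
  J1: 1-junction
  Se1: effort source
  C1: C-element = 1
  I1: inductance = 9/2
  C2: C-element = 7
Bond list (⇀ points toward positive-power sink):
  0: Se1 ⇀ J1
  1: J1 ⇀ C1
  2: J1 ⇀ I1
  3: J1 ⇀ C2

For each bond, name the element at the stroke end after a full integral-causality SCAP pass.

β0 |J1  (Se1 fixes effort; stroke away)
β1 |J1  (C1 outputs effort q/C1)
β2 |I1  (prefer integral on I1)
β3 |J1  (J1 flow already set via bond 2)

b0 |J1
b1 |J1
b2 |I1
b3 |J1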